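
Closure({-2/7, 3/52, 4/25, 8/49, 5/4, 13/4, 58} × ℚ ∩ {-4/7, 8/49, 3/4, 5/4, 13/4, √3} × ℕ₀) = {8/49, 5/4, 13/4} × ℕ₀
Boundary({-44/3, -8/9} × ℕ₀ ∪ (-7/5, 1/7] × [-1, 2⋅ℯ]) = ({-44/3} × ℕ₀) ∪ ({-7/5, 1/7} × [-1, 2⋅ℯ]) ∪ ([-7/5, 1/7] × {-1, 2⋅ℯ}) ∪ ({-44/3, -8/9} × ℕ₀ \ (-1, 2⋅ℯ))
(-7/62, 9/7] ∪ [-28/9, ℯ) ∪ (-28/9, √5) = [-28/9, ℯ)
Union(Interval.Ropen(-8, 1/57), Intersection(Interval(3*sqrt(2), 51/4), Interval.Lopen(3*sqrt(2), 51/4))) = Union(Interval.Ropen(-8, 1/57), Interval.Lopen(3*sqrt(2), 51/4))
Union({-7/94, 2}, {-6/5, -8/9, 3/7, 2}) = {-6/5, -8/9, -7/94, 3/7, 2}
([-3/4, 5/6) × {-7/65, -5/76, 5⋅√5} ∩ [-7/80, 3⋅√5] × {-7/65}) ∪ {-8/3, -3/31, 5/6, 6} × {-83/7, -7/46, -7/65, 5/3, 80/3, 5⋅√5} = ([-7/80, 5/6) × {-7/65}) ∪ ({-8/3, -3/31, 5/6, 6} × {-83/7, -7/46, -7/65, 5/3, 80/3, 5⋅√5})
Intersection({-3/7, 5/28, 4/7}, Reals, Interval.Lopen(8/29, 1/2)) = EmptySet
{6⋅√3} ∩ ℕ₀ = ∅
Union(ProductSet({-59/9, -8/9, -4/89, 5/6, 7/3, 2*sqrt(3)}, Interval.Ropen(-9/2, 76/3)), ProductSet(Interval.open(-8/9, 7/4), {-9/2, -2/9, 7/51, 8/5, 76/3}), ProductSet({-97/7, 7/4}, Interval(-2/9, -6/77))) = Union(ProductSet({-97/7, 7/4}, Interval(-2/9, -6/77)), ProductSet({-59/9, -8/9, -4/89, 5/6, 7/3, 2*sqrt(3)}, Interval.Ropen(-9/2, 76/3)), ProductSet(Interval.open(-8/9, 7/4), {-9/2, -2/9, 7/51, 8/5, 76/3}))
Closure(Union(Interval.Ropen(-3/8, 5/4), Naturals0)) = Union(Complement(Naturals0, Interval.open(-3/8, 5/4)), Interval(-3/8, 5/4), Naturals0)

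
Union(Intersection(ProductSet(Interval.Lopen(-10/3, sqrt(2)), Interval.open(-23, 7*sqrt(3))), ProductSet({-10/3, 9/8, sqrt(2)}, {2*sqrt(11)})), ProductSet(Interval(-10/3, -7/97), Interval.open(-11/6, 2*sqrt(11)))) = Union(ProductSet({9/8, sqrt(2)}, {2*sqrt(11)}), ProductSet(Interval(-10/3, -7/97), Interval.open(-11/6, 2*sqrt(11))))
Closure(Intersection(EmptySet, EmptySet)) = EmptySet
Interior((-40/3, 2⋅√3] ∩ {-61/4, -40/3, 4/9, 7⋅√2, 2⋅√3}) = ∅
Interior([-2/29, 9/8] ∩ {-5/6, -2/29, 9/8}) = ∅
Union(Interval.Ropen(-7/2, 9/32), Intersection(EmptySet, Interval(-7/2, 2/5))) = Interval.Ropen(-7/2, 9/32)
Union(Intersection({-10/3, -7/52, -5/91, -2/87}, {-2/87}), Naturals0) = Union({-2/87}, Naturals0)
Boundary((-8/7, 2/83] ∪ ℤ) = {-8/7, 2/83} ∪ (ℤ \ (-8/7, 2/83))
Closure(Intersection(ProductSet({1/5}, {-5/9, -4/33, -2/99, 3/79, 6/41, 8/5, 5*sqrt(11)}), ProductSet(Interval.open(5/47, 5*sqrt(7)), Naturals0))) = EmptySet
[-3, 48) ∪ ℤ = ℤ ∪ [-3, 48]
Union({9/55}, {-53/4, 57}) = {-53/4, 9/55, 57}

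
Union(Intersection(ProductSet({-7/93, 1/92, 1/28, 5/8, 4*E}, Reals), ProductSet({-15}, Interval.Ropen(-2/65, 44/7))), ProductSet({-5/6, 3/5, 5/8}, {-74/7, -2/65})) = ProductSet({-5/6, 3/5, 5/8}, {-74/7, -2/65})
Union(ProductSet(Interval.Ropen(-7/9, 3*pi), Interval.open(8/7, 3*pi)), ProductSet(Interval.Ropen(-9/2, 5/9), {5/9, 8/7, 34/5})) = Union(ProductSet(Interval.Ropen(-9/2, 5/9), {5/9, 8/7, 34/5}), ProductSet(Interval.Ropen(-7/9, 3*pi), Interval.open(8/7, 3*pi)))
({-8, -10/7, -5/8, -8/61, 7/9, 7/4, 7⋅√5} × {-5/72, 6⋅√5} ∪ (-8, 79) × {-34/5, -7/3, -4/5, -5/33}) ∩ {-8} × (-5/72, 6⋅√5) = ∅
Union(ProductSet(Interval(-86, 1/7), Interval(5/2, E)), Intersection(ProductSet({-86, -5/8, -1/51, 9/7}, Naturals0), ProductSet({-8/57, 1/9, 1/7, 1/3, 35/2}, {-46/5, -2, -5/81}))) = ProductSet(Interval(-86, 1/7), Interval(5/2, E))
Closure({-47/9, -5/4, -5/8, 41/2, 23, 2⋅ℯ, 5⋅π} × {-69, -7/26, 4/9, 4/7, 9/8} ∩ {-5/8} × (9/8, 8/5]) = ∅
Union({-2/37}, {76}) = {-2/37, 76}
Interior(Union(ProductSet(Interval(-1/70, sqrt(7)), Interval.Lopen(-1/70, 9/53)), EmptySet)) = ProductSet(Interval.open(-1/70, sqrt(7)), Interval.open(-1/70, 9/53))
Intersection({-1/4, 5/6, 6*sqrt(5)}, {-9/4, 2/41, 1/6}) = EmptySet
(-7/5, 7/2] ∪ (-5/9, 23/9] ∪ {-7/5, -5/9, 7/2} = [-7/5, 7/2]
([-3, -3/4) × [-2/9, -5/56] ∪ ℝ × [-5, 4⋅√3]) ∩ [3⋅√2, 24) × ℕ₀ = [3⋅√2, 24) × {0, 1, …, 6}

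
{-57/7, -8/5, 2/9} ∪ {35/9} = {-57/7, -8/5, 2/9, 35/9}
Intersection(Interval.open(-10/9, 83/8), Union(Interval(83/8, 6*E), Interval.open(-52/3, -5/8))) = Interval.open(-10/9, -5/8)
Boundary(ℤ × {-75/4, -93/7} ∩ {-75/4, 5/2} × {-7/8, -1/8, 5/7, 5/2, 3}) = ∅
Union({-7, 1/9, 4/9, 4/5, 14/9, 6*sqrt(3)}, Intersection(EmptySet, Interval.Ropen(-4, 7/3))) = {-7, 1/9, 4/9, 4/5, 14/9, 6*sqrt(3)}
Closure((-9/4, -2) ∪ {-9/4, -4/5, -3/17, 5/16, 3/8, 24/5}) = [-9/4, -2] ∪ {-4/5, -3/17, 5/16, 3/8, 24/5}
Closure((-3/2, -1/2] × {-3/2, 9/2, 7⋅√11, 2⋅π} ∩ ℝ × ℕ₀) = ∅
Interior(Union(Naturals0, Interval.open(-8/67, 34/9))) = Union(Complement(Interval.open(-8/67, 34/9), Complement(Naturals0, Interval.open(-8/67, 34/9))), Complement(Naturals0, Union(Complement(Naturals0, Interval.open(-8/67, 34/9)), {-8/67, 34/9})), Complement(Range(0, 4, 1), Complement(Naturals0, Interval.open(-8/67, 34/9))), Complement(Range(0, 4, 1), Union(Complement(Naturals0, Interval.open(-8/67, 34/9)), {-8/67, 34/9})))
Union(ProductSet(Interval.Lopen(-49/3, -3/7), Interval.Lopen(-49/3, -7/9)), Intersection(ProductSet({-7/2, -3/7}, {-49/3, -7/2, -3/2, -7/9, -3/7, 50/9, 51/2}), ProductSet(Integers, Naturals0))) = ProductSet(Interval.Lopen(-49/3, -3/7), Interval.Lopen(-49/3, -7/9))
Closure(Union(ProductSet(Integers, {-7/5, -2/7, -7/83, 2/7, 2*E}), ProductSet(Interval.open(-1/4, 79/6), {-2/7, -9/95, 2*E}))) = Union(ProductSet(Integers, {-7/5, -2/7, -7/83, 2/7, 2*E}), ProductSet(Interval(-1/4, 79/6), {-2/7, -9/95, 2*E}))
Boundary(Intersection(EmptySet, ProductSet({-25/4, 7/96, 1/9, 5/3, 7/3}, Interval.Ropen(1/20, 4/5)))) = EmptySet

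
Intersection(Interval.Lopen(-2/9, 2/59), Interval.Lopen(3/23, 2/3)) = EmptySet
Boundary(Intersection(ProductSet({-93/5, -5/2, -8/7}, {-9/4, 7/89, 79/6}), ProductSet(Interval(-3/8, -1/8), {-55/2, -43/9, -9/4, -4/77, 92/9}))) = EmptySet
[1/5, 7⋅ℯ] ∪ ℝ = (-∞, ∞)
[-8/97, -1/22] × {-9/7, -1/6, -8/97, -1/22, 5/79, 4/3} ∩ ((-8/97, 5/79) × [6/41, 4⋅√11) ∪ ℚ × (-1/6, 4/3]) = ((-8/97, -1/22] × {4/3}) ∪ ((ℚ ∩ [-8/97, -1/22]) × {-8/97, -1/22, 5/79, 4/3})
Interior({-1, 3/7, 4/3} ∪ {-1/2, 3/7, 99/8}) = ∅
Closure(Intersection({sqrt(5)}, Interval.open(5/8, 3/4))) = EmptySet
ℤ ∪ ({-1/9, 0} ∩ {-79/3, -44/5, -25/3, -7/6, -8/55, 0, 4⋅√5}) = ℤ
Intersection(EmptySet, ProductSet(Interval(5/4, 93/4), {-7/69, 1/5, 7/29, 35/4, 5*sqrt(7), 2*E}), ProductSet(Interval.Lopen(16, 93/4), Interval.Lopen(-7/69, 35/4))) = EmptySet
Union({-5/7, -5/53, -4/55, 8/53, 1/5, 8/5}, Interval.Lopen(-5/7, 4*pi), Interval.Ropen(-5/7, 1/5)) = Interval(-5/7, 4*pi)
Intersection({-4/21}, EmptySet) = EmptySet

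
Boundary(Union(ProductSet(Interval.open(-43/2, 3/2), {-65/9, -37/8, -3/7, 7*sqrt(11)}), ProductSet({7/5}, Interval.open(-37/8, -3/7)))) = Union(ProductSet({7/5}, Interval(-37/8, -3/7)), ProductSet(Interval(-43/2, 3/2), {-65/9, -37/8, -3/7, 7*sqrt(11)}))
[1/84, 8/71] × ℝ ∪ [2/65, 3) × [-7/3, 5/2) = ([1/84, 8/71] × ℝ) ∪ ([2/65, 3) × [-7/3, 5/2))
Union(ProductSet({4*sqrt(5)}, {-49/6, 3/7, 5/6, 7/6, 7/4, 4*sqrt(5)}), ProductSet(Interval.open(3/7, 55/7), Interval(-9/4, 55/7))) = Union(ProductSet({4*sqrt(5)}, {-49/6, 3/7, 5/6, 7/6, 7/4, 4*sqrt(5)}), ProductSet(Interval.open(3/7, 55/7), Interval(-9/4, 55/7)))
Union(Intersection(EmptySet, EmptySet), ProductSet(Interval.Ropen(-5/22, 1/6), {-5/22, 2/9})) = ProductSet(Interval.Ropen(-5/22, 1/6), {-5/22, 2/9})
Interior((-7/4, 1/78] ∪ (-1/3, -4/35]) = (-7/4, 1/78)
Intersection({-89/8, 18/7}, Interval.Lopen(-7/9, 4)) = {18/7}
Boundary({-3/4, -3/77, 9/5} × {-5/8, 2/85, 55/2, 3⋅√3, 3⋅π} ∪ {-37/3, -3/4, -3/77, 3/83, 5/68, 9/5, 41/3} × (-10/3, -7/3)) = ({-37/3, -3/4, -3/77, 3/83, 5/68, 9/5, 41/3} × [-10/3, -7/3]) ∪ ({-3/4, -3/77, 9/5} × {-5/8, 2/85, 55/2, 3⋅√3, 3⋅π})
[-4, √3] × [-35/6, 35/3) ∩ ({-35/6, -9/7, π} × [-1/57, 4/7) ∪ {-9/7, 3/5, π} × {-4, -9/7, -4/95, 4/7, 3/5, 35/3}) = ({-9/7} × [-1/57, 4/7)) ∪ ({-9/7, 3/5} × {-4, -9/7, -4/95, 4/7, 3/5})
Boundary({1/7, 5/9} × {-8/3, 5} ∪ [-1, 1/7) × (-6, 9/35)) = ({1/7, 5/9} × {-8/3, 5}) ∪ ({-1, 1/7} × [-6, 9/35]) ∪ ([-1, 1/7] × {-6, 9/35})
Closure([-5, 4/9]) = [-5, 4/9]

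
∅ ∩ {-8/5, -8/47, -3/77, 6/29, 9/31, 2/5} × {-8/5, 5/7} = ∅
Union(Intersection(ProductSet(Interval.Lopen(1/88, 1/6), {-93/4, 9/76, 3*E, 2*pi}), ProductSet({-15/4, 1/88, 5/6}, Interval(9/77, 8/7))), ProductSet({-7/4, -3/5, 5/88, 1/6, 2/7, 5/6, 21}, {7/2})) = ProductSet({-7/4, -3/5, 5/88, 1/6, 2/7, 5/6, 21}, {7/2})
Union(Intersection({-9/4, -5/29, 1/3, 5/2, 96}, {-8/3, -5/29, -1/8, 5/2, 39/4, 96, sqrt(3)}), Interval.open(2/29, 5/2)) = Union({-5/29, 96}, Interval.Lopen(2/29, 5/2))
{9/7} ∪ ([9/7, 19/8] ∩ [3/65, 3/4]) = {9/7}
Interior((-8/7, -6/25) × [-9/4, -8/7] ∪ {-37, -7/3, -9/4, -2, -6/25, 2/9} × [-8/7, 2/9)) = (-8/7, -6/25) × (-9/4, -8/7)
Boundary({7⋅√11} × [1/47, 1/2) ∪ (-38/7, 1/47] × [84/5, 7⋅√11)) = ({7⋅√11} × [1/47, 1/2]) ∪ ({-38/7, 1/47} × [84/5, 7⋅√11]) ∪ ([-38/7, 1/47] × {84/5, 7⋅√11})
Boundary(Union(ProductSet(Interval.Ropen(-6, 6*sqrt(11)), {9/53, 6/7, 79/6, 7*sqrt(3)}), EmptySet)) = ProductSet(Interval(-6, 6*sqrt(11)), {9/53, 6/7, 79/6, 7*sqrt(3)})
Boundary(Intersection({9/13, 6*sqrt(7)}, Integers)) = EmptySet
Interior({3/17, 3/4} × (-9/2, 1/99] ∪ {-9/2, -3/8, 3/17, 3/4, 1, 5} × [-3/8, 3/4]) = ∅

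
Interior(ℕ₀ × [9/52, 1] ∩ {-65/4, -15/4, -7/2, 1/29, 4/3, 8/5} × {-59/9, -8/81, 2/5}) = ∅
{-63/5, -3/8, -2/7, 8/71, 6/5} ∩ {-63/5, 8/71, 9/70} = {-63/5, 8/71}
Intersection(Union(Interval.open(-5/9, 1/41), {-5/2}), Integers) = Range(0, 1, 1)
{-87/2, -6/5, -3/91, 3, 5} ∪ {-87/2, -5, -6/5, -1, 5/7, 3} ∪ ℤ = ℤ ∪ {-87/2, -6/5, -3/91, 5/7}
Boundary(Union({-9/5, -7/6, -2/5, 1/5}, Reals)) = EmptySet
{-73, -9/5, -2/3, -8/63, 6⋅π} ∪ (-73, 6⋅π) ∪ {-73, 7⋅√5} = [-73, 6⋅π]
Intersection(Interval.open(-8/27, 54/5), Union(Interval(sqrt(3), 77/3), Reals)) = Interval.open(-8/27, 54/5)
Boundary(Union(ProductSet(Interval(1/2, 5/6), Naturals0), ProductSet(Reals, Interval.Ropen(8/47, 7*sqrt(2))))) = Union(ProductSet(Interval(1/2, 5/6), Complement(Naturals0, Interval.open(8/47, 7*sqrt(2)))), ProductSet(Reals, {8/47, 7*sqrt(2)}))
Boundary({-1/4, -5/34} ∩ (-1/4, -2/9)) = ∅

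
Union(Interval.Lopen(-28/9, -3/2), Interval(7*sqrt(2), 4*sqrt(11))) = Union(Interval.Lopen(-28/9, -3/2), Interval(7*sqrt(2), 4*sqrt(11)))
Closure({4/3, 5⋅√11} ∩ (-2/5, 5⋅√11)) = {4/3}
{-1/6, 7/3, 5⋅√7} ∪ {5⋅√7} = {-1/6, 7/3, 5⋅√7}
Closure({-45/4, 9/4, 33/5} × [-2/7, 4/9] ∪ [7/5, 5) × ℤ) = ([7/5, 5] × ℤ) ∪ ({-45/4, 9/4, 33/5} × [-2/7, 4/9])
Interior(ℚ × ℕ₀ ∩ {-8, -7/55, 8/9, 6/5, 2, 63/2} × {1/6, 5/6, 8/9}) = ∅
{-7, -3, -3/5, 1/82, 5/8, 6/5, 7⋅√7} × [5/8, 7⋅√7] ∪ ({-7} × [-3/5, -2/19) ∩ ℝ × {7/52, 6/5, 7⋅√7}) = {-7, -3, -3/5, 1/82, 5/8, 6/5, 7⋅√7} × [5/8, 7⋅√7]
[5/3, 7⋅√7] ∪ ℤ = ℤ ∪ [5/3, 7⋅√7]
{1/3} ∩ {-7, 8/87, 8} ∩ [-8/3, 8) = ∅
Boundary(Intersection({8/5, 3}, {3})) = {3}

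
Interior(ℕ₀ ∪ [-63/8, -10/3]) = ((-63/8, -10/3) \ ℕ₀ \ (-63/8, -10/3)) ∪ (ℕ₀ \ ({-63/8, -10/3} ∪ (ℕ₀ \ (-63/8, -10/3))))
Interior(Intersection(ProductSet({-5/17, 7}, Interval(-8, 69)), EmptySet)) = EmptySet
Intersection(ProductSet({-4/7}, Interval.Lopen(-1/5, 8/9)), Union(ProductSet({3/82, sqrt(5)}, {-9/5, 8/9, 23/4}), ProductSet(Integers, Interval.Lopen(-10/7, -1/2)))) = EmptySet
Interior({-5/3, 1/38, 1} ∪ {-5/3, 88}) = ∅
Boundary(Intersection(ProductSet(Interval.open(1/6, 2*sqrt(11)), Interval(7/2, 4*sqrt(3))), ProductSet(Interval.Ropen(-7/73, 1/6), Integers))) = EmptySet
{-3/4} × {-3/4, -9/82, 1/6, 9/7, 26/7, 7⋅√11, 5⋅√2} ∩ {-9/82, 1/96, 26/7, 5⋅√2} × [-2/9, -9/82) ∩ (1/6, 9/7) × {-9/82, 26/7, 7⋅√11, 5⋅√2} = ∅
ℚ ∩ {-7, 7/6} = {-7, 7/6}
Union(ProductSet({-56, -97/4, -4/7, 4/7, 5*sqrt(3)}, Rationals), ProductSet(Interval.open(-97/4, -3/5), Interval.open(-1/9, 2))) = Union(ProductSet({-56, -97/4, -4/7, 4/7, 5*sqrt(3)}, Rationals), ProductSet(Interval.open(-97/4, -3/5), Interval.open(-1/9, 2)))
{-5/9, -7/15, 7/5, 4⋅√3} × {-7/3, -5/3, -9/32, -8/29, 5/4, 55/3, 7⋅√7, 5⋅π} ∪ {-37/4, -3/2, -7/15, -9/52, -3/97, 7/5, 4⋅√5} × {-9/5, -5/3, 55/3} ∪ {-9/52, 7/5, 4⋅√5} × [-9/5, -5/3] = ({-9/52, 7/5, 4⋅√5} × [-9/5, -5/3]) ∪ ({-37/4, -3/2, -7/15, -9/52, -3/97, 7/5, 4⋅√5} × {-9/5, -5/3, 55/3}) ∪ ({-5/9, -7/15, 7/5, 4⋅√3} × {-7/3, -5/3, -9/32, -8/29, 5/4, 55/3, 7⋅√7, 5⋅π})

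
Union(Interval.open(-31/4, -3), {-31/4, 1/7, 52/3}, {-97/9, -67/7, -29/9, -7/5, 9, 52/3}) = Union({-97/9, -67/7, -7/5, 1/7, 9, 52/3}, Interval.Ropen(-31/4, -3))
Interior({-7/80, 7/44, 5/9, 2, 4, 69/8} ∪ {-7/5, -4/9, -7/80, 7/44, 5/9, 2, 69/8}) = ∅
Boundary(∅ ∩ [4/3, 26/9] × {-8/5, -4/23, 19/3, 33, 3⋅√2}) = ∅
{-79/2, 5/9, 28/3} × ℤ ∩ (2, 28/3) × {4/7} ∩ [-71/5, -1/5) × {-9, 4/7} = ∅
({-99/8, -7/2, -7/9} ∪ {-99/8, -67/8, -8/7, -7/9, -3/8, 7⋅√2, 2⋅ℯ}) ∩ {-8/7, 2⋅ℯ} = {-8/7, 2⋅ℯ}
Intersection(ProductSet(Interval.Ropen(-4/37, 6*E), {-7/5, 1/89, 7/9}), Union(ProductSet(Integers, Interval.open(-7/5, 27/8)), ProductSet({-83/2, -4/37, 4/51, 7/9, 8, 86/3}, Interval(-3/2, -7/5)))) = Union(ProductSet({-4/37, 4/51, 7/9, 8}, {-7/5}), ProductSet(Range(0, 17, 1), {1/89, 7/9}))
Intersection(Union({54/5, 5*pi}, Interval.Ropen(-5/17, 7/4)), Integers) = Range(0, 2, 1)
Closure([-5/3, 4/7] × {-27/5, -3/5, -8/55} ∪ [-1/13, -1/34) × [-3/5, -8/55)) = ({-1/13, -1/34} × [-3/5, -8/55]) ∪ ([-5/3, 4/7] × {-27/5, -3/5, -8/55}) ∪ ([-1/13, -1/34) × [-3/5, -8/55))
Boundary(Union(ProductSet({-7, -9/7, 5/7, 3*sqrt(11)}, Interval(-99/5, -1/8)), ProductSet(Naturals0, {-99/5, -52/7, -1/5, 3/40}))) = Union(ProductSet({-7, -9/7, 5/7, 3*sqrt(11)}, Interval(-99/5, -1/8)), ProductSet(Naturals0, {-99/5, -52/7, -1/5, 3/40}))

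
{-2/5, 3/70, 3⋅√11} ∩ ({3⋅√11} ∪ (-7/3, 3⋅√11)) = {-2/5, 3/70, 3⋅√11}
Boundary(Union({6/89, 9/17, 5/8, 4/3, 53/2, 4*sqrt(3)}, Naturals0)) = Union({6/89, 9/17, 5/8, 4/3, 53/2, 4*sqrt(3)}, Naturals0)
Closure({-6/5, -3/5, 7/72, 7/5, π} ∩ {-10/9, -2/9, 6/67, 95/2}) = ∅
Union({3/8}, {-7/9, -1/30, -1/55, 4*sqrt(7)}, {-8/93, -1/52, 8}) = {-7/9, -8/93, -1/30, -1/52, -1/55, 3/8, 8, 4*sqrt(7)}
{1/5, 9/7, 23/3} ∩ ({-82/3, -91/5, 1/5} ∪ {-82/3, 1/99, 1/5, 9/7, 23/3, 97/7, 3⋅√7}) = {1/5, 9/7, 23/3}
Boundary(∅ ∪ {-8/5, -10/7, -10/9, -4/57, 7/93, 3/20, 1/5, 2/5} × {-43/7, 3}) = {-8/5, -10/7, -10/9, -4/57, 7/93, 3/20, 1/5, 2/5} × {-43/7, 3}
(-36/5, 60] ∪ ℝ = (-∞, ∞)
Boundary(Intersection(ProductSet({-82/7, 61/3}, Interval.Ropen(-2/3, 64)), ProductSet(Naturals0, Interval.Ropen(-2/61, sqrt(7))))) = EmptySet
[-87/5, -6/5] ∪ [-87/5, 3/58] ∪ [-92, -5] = [-92, 3/58]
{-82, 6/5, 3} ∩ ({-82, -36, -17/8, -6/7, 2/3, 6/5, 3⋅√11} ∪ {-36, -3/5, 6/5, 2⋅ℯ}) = {-82, 6/5}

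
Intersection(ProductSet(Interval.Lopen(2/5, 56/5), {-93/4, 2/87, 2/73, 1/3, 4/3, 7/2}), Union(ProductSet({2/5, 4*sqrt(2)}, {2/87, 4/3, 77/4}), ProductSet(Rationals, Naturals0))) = ProductSet({4*sqrt(2)}, {2/87, 4/3})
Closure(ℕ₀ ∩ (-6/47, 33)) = {0, 1, …, 32}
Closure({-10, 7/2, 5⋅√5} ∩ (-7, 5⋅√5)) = {7/2}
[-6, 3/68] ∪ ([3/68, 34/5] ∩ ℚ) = [-6, 3/68] ∪ (ℚ ∩ [3/68, 34/5])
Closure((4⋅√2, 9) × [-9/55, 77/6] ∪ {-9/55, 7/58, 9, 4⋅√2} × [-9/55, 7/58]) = ({-9/55, 7/58, 9, 4⋅√2} × [-9/55, 7/58]) ∪ ([4⋅√2, 9] × [-9/55, 77/6])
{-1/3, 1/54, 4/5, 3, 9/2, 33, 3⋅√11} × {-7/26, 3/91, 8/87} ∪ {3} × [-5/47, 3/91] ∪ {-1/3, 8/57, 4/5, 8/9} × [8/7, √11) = ({3} × [-5/47, 3/91]) ∪ ({-1/3, 8/57, 4/5, 8/9} × [8/7, √11)) ∪ ({-1/3, 1/54, 4/5, 3, 9/2, 33, 3⋅√11} × {-7/26, 3/91, 8/87})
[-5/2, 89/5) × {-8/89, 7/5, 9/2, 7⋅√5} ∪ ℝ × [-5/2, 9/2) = (ℝ × [-5/2, 9/2)) ∪ ([-5/2, 89/5) × {-8/89, 7/5, 9/2, 7⋅√5})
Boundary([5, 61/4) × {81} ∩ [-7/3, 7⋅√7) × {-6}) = ∅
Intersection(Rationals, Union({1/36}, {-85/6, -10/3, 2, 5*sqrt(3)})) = {-85/6, -10/3, 1/36, 2}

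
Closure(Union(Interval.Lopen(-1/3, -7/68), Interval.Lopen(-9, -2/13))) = Interval(-9, -7/68)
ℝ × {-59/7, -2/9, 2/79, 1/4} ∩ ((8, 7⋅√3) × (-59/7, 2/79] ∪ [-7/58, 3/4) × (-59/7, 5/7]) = ([-7/58, 3/4) × {-2/9, 2/79, 1/4}) ∪ ((8, 7⋅√3) × {-2/9, 2/79})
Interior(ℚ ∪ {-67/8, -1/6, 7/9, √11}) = ∅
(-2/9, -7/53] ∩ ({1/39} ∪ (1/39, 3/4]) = ∅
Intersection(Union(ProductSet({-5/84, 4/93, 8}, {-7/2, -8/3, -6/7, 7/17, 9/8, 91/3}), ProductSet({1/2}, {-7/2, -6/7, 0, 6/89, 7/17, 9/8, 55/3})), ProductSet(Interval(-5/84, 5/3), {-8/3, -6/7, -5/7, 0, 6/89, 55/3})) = Union(ProductSet({1/2}, {-6/7, 0, 6/89, 55/3}), ProductSet({-5/84, 4/93}, {-8/3, -6/7}))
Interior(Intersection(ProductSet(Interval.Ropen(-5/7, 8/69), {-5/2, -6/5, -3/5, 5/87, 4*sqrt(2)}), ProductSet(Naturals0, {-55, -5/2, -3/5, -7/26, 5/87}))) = EmptySet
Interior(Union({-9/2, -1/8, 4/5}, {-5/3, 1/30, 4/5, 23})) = EmptySet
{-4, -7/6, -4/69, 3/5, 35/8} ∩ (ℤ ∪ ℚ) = {-4, -7/6, -4/69, 3/5, 35/8}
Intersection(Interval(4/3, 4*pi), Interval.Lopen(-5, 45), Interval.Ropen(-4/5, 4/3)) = EmptySet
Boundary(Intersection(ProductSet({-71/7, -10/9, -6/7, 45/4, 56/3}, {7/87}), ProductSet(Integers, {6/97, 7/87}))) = EmptySet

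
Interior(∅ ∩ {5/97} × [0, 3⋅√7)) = ∅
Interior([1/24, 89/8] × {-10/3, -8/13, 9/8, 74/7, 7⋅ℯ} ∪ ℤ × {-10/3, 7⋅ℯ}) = ∅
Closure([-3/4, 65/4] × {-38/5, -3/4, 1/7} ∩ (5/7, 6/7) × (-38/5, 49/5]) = [5/7, 6/7] × {-3/4, 1/7}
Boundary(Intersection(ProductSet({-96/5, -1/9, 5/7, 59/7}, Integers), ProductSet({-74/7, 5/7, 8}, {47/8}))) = EmptySet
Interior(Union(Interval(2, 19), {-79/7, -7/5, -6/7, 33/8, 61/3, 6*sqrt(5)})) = Interval.open(2, 19)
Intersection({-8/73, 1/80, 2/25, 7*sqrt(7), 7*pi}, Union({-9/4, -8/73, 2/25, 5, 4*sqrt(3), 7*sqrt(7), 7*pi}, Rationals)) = {-8/73, 1/80, 2/25, 7*sqrt(7), 7*pi}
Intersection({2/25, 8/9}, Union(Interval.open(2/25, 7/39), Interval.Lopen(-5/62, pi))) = {2/25, 8/9}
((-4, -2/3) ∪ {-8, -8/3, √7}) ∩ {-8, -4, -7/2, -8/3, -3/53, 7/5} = {-8, -7/2, -8/3}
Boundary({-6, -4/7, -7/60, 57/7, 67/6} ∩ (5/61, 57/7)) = ∅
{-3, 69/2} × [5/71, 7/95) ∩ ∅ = ∅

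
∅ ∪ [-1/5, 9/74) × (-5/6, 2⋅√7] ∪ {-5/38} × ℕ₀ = ({-5/38} × ℕ₀) ∪ ([-1/5, 9/74) × (-5/6, 2⋅√7])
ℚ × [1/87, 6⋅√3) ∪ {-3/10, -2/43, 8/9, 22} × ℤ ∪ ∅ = ({-3/10, -2/43, 8/9, 22} × ℤ) ∪ (ℚ × [1/87, 6⋅√3))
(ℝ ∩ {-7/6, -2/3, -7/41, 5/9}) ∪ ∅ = {-7/6, -2/3, -7/41, 5/9}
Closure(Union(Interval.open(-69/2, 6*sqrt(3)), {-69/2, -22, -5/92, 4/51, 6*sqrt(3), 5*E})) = Union({5*E}, Interval(-69/2, 6*sqrt(3)))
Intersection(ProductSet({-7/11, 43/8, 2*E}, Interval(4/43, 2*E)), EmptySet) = EmptySet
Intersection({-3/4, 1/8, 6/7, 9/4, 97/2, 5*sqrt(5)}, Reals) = {-3/4, 1/8, 6/7, 9/4, 97/2, 5*sqrt(5)}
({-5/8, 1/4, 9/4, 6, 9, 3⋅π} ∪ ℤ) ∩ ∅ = ∅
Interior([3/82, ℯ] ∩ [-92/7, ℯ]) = (3/82, ℯ)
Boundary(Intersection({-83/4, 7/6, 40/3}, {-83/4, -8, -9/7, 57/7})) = {-83/4}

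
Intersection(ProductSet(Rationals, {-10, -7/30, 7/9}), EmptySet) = EmptySet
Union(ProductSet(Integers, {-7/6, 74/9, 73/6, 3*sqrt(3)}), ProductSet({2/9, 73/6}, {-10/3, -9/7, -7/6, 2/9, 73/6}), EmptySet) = Union(ProductSet({2/9, 73/6}, {-10/3, -9/7, -7/6, 2/9, 73/6}), ProductSet(Integers, {-7/6, 74/9, 73/6, 3*sqrt(3)}))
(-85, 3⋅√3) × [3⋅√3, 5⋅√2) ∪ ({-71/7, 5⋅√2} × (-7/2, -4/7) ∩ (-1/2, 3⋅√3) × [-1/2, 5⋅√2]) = (-85, 3⋅√3) × [3⋅√3, 5⋅√2)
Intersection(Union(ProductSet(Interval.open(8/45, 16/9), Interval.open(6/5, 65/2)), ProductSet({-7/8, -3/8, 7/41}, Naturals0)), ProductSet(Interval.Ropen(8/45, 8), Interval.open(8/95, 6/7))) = EmptySet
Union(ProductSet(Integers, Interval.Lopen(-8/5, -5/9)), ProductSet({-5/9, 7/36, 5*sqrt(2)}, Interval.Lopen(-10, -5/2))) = Union(ProductSet({-5/9, 7/36, 5*sqrt(2)}, Interval.Lopen(-10, -5/2)), ProductSet(Integers, Interval.Lopen(-8/5, -5/9)))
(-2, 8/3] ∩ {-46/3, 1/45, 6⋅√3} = {1/45}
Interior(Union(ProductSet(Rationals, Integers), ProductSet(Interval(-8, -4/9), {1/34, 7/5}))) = EmptySet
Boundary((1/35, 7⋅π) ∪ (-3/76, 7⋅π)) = {-3/76, 7⋅π}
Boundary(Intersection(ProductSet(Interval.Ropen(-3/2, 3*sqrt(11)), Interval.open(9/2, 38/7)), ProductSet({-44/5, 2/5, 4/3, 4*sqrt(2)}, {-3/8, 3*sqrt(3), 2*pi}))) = ProductSet({2/5, 4/3, 4*sqrt(2)}, {3*sqrt(3)})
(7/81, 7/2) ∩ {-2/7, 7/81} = ∅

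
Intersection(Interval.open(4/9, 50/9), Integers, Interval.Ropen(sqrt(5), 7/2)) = Range(3, 4, 1)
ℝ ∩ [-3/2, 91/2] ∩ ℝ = [-3/2, 91/2]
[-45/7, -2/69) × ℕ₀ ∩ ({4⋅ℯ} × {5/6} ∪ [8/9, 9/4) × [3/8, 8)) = ∅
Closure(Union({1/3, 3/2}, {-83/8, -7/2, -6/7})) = {-83/8, -7/2, -6/7, 1/3, 3/2}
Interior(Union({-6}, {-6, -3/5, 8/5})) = EmptySet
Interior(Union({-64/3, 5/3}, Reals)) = Reals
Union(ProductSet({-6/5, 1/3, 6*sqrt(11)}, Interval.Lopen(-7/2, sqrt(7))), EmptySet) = ProductSet({-6/5, 1/3, 6*sqrt(11)}, Interval.Lopen(-7/2, sqrt(7)))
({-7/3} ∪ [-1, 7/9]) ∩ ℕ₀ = {0}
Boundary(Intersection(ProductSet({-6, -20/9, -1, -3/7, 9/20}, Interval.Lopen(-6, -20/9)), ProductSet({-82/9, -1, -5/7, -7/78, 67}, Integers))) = ProductSet({-1}, Range(-5, -2, 1))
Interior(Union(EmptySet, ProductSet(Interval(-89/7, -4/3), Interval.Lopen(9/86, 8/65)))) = ProductSet(Interval.open(-89/7, -4/3), Interval.open(9/86, 8/65))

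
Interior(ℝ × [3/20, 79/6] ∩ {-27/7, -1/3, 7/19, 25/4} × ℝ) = ∅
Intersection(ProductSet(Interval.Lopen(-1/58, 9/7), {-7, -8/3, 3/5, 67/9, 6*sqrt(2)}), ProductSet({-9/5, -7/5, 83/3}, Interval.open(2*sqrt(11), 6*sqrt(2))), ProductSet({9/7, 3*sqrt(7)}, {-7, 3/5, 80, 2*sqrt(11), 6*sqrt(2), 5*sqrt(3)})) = EmptySet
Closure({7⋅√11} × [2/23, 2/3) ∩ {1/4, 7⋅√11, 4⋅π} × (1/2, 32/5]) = {7⋅√11} × [1/2, 2/3]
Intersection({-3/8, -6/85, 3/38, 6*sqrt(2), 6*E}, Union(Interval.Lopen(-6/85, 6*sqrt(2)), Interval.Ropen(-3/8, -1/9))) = {-3/8, 3/38, 6*sqrt(2)}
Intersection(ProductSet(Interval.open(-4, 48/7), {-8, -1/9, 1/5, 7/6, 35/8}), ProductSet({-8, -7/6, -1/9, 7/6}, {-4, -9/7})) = EmptySet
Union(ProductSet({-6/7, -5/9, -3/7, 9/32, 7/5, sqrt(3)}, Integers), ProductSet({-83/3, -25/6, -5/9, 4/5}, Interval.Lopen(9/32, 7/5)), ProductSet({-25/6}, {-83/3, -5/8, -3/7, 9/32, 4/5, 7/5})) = Union(ProductSet({-25/6}, {-83/3, -5/8, -3/7, 9/32, 4/5, 7/5}), ProductSet({-83/3, -25/6, -5/9, 4/5}, Interval.Lopen(9/32, 7/5)), ProductSet({-6/7, -5/9, -3/7, 9/32, 7/5, sqrt(3)}, Integers))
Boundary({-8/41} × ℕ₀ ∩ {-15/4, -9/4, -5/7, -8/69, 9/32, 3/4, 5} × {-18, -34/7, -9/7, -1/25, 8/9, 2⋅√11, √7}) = ∅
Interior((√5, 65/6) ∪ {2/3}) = (√5, 65/6)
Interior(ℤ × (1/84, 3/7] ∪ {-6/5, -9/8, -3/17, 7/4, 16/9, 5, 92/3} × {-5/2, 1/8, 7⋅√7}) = ∅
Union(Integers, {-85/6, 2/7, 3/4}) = Union({-85/6, 2/7, 3/4}, Integers)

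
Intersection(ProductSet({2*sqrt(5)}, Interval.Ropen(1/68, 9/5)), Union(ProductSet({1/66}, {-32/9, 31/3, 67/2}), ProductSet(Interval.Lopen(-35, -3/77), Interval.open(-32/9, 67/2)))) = EmptySet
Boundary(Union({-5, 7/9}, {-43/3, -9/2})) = {-43/3, -5, -9/2, 7/9}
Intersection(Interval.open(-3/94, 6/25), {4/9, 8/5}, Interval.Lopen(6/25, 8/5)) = EmptySet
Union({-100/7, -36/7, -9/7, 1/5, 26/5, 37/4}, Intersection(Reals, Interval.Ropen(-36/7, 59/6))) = Union({-100/7}, Interval.Ropen(-36/7, 59/6))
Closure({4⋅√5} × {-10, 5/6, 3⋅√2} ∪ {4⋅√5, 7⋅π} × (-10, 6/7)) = ({4⋅√5} × {-10, 5/6, 3⋅√2}) ∪ ({4⋅√5, 7⋅π} × [-10, 6/7])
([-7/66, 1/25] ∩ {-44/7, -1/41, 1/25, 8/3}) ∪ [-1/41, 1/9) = [-1/41, 1/9)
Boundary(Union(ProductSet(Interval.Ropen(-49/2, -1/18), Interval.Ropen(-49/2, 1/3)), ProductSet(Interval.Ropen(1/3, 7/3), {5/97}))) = Union(ProductSet({-49/2, -1/18}, Interval(-49/2, 1/3)), ProductSet(Interval(-49/2, -1/18), {-49/2, 1/3}), ProductSet(Interval(1/3, 7/3), {5/97}))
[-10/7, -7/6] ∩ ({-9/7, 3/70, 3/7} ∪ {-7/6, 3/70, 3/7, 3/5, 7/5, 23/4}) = {-9/7, -7/6}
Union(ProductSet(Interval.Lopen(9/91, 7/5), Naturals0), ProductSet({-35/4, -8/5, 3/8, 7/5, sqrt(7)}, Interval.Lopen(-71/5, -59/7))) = Union(ProductSet({-35/4, -8/5, 3/8, 7/5, sqrt(7)}, Interval.Lopen(-71/5, -59/7)), ProductSet(Interval.Lopen(9/91, 7/5), Naturals0))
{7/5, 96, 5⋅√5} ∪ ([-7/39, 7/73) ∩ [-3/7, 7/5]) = [-7/39, 7/73) ∪ {7/5, 96, 5⋅√5}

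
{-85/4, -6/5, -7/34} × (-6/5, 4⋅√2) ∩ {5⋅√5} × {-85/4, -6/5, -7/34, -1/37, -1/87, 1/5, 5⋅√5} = ∅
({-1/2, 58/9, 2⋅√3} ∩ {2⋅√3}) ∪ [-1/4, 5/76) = [-1/4, 5/76) ∪ {2⋅√3}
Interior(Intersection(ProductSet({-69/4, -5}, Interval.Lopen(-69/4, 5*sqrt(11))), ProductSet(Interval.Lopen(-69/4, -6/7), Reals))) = EmptySet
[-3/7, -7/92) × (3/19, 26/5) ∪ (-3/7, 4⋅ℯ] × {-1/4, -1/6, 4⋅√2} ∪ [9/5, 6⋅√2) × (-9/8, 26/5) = ([-3/7, -7/92) × (3/19, 26/5)) ∪ ([9/5, 6⋅√2) × (-9/8, 26/5)) ∪ ((-3/7, 4⋅ℯ] × {-1/4, -1/6, 4⋅√2})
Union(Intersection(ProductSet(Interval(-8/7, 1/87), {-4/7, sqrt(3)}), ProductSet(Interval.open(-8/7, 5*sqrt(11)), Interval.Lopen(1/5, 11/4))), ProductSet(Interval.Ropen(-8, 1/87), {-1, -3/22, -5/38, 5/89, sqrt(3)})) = Union(ProductSet(Interval.Ropen(-8, 1/87), {-1, -3/22, -5/38, 5/89, sqrt(3)}), ProductSet(Interval.Lopen(-8/7, 1/87), {sqrt(3)}))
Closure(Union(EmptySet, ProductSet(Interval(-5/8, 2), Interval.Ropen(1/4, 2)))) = ProductSet(Interval(-5/8, 2), Interval(1/4, 2))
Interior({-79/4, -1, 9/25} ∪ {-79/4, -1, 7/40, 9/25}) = ∅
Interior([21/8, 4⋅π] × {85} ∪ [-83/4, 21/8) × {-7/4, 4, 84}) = ∅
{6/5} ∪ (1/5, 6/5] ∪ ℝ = (-∞, ∞)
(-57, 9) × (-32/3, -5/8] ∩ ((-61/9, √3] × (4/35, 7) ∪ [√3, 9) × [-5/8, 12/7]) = [√3, 9) × {-5/8}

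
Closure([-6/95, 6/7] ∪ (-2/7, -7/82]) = [-2/7, -7/82] ∪ [-6/95, 6/7]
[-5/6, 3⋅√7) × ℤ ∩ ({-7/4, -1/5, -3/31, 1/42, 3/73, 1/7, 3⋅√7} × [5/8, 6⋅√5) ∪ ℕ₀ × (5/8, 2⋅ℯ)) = ({0, 1, …, 7} × {1, 2, …, 5}) ∪ ({-1/5, -3/31, 1/42, 3/73, 1/7} × {1, 2, …, 13})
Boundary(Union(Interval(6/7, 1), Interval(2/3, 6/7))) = {2/3, 1}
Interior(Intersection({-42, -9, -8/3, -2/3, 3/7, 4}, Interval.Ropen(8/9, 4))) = EmptySet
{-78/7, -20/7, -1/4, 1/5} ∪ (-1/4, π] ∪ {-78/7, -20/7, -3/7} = {-78/7, -20/7, -3/7} ∪ [-1/4, π]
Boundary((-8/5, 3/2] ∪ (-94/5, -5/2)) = {-94/5, -5/2, -8/5, 3/2}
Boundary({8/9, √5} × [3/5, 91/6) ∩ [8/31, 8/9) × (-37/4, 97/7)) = ∅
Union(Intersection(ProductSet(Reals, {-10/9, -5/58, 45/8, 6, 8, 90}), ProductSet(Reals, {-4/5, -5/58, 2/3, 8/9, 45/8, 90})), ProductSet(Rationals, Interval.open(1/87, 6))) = Union(ProductSet(Rationals, Interval.open(1/87, 6)), ProductSet(Reals, {-5/58, 45/8, 90}))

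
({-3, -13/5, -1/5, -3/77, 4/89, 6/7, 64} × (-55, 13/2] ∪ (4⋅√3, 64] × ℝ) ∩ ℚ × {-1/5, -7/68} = ({-3, -13/5, -1/5, -3/77, 4/89, 6/7} ∪ (ℚ ∩ (4⋅√3, 64])) × {-1/5, -7/68}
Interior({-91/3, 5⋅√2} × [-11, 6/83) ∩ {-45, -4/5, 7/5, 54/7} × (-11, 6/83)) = ∅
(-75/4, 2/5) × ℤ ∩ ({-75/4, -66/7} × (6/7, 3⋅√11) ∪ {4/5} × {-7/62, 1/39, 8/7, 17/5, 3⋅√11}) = {-66/7} × {1, 2, …, 9}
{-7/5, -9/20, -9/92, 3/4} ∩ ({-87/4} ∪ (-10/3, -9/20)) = {-7/5}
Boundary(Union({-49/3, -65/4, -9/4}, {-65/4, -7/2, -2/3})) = {-49/3, -65/4, -7/2, -9/4, -2/3}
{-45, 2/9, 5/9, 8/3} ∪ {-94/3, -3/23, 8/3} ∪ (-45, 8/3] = [-45, 8/3]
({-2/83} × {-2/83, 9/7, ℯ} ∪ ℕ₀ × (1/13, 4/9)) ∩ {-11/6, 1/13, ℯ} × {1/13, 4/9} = ∅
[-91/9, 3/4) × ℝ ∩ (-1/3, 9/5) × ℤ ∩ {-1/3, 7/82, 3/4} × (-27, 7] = {7/82} × {-26, -25, …, 7}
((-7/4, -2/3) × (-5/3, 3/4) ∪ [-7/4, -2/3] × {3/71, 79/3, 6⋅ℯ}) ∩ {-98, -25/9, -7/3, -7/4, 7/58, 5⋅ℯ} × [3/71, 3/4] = {-7/4} × {3/71}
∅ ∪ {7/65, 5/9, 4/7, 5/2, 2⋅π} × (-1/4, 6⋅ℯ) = {7/65, 5/9, 4/7, 5/2, 2⋅π} × (-1/4, 6⋅ℯ)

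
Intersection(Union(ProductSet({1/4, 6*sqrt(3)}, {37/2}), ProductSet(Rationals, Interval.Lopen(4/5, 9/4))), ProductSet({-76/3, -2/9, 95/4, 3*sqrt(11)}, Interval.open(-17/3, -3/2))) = EmptySet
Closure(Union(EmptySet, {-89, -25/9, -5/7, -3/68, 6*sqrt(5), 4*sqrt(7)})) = {-89, -25/9, -5/7, -3/68, 6*sqrt(5), 4*sqrt(7)}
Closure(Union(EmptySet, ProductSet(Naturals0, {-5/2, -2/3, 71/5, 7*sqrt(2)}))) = ProductSet(Naturals0, {-5/2, -2/3, 71/5, 7*sqrt(2)})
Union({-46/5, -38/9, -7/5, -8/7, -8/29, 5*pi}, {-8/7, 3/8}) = {-46/5, -38/9, -7/5, -8/7, -8/29, 3/8, 5*pi}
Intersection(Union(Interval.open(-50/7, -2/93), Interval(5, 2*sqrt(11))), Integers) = Union(Range(-7, 0, 1), Range(5, 7, 1))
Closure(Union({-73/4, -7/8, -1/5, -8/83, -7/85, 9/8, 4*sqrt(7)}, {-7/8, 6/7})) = {-73/4, -7/8, -1/5, -8/83, -7/85, 6/7, 9/8, 4*sqrt(7)}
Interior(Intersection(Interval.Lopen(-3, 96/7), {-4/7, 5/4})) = EmptySet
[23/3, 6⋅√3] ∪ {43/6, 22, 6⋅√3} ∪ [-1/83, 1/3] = [-1/83, 1/3] ∪ {43/6, 22} ∪ [23/3, 6⋅√3]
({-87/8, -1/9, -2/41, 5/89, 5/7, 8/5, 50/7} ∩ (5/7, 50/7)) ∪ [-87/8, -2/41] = [-87/8, -2/41] ∪ {8/5}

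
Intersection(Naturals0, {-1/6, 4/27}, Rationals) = EmptySet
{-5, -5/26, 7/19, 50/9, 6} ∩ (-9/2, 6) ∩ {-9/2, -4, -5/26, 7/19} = {-5/26, 7/19}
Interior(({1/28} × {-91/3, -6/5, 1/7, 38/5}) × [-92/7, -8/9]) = ∅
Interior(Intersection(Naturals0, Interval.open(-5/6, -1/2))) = EmptySet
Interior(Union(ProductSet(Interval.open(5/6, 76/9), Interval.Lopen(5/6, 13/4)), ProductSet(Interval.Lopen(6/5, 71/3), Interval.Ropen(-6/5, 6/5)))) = Union(ProductSet(Interval.open(5/6, 76/9), Interval.open(5/6, 13/4)), ProductSet(Interval.open(6/5, 71/3), Interval.open(-6/5, 6/5)))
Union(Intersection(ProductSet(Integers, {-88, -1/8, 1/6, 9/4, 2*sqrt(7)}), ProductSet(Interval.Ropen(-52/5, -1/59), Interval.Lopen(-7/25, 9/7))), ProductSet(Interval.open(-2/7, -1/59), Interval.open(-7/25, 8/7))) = Union(ProductSet(Interval.open(-2/7, -1/59), Interval.open(-7/25, 8/7)), ProductSet(Range(-10, 0, 1), {-1/8, 1/6}))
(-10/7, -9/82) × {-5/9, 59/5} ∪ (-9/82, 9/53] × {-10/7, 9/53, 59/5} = ((-10/7, -9/82) × {-5/9, 59/5}) ∪ ((-9/82, 9/53] × {-10/7, 9/53, 59/5})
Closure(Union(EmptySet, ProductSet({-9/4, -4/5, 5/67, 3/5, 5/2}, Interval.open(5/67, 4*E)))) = ProductSet({-9/4, -4/5, 5/67, 3/5, 5/2}, Interval(5/67, 4*E))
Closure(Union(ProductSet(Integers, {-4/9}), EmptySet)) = ProductSet(Integers, {-4/9})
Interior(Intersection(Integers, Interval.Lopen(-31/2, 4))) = EmptySet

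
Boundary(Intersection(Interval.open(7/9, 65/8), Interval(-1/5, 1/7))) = EmptySet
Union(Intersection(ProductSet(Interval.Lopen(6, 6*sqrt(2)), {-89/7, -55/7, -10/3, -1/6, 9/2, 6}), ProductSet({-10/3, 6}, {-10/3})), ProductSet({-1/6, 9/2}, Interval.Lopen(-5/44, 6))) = ProductSet({-1/6, 9/2}, Interval.Lopen(-5/44, 6))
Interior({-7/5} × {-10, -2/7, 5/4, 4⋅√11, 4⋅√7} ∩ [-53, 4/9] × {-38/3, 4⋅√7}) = ∅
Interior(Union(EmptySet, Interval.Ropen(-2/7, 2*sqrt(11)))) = Interval.open(-2/7, 2*sqrt(11))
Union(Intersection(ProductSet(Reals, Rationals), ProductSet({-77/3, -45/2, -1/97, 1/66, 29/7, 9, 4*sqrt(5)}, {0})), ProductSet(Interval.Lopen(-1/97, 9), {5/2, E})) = Union(ProductSet({-77/3, -45/2, -1/97, 1/66, 29/7, 9, 4*sqrt(5)}, {0}), ProductSet(Interval.Lopen(-1/97, 9), {5/2, E}))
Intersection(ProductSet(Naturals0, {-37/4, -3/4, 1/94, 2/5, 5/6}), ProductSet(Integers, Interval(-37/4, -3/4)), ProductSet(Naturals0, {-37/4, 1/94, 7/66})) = ProductSet(Naturals0, {-37/4})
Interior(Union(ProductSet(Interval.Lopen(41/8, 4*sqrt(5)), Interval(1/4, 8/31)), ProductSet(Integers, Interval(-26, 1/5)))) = ProductSet(Interval.open(41/8, 4*sqrt(5)), Interval.open(1/4, 8/31))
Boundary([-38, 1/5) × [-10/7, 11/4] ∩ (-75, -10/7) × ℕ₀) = [-38, -10/7] × {0, 1, 2}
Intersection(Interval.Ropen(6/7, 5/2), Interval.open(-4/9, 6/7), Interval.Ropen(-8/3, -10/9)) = EmptySet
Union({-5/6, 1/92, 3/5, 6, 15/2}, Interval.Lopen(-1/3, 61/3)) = Union({-5/6}, Interval.Lopen(-1/3, 61/3))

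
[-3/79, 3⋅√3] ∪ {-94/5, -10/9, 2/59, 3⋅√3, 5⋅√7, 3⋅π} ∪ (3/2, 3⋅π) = {-94/5, -10/9, 5⋅√7} ∪ [-3/79, 3⋅π]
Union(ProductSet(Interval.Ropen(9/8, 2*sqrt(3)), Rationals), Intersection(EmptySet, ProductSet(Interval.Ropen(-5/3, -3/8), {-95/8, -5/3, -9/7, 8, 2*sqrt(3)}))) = ProductSet(Interval.Ropen(9/8, 2*sqrt(3)), Rationals)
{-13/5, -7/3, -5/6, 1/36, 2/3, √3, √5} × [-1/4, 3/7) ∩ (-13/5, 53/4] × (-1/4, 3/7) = {-7/3, -5/6, 1/36, 2/3, √3, √5} × (-1/4, 3/7)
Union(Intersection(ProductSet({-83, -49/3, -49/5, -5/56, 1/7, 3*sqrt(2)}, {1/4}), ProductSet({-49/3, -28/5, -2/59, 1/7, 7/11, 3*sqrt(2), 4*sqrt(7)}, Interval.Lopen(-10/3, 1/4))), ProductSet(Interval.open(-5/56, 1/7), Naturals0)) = Union(ProductSet({-49/3, 1/7, 3*sqrt(2)}, {1/4}), ProductSet(Interval.open(-5/56, 1/7), Naturals0))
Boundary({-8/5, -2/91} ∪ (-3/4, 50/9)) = {-8/5, -3/4, 50/9}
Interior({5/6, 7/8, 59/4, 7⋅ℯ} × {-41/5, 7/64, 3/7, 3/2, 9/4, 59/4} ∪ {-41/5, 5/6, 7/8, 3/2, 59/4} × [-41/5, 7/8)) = ∅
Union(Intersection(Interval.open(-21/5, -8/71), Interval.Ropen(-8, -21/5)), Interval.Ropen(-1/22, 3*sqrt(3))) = Interval.Ropen(-1/22, 3*sqrt(3))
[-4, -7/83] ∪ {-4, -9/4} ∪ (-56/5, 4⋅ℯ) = (-56/5, 4⋅ℯ)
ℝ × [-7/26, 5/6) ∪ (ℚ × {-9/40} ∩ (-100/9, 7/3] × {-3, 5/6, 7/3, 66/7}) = ℝ × [-7/26, 5/6)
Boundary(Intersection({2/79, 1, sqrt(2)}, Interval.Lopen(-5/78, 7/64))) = {2/79}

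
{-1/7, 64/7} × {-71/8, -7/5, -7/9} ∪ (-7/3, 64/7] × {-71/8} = ({-1/7, 64/7} × {-71/8, -7/5, -7/9}) ∪ ((-7/3, 64/7] × {-71/8})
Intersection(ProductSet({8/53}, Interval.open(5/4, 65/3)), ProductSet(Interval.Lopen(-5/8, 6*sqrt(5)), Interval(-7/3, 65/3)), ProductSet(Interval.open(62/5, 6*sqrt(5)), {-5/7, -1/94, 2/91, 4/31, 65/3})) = EmptySet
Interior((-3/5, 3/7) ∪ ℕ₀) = ({0} \ ℕ₀ \ (-3/5, 3/7)) ∪ ((-3/5, 3/7) \ ℕ₀ \ (-3/5, 3/7)) ∪ (ℕ₀ \ ({-3/5, 3/7} ∪ (ℕ₀ \ (-3/5, 3/7)))) ∪ ({0} \ ({-3/5, 3/7} ∪ (ℕ₀ \ (-3/5, 3/7))))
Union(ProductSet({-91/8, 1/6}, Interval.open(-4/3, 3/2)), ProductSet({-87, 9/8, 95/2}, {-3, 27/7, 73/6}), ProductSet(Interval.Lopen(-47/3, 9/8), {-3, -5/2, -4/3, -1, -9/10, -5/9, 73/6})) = Union(ProductSet({-91/8, 1/6}, Interval.open(-4/3, 3/2)), ProductSet({-87, 9/8, 95/2}, {-3, 27/7, 73/6}), ProductSet(Interval.Lopen(-47/3, 9/8), {-3, -5/2, -4/3, -1, -9/10, -5/9, 73/6}))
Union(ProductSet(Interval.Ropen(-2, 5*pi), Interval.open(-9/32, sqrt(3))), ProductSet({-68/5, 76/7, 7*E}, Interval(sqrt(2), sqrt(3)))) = Union(ProductSet({-68/5, 76/7, 7*E}, Interval(sqrt(2), sqrt(3))), ProductSet(Interval.Ropen(-2, 5*pi), Interval.open(-9/32, sqrt(3))))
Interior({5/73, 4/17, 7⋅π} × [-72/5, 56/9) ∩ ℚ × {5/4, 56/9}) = ∅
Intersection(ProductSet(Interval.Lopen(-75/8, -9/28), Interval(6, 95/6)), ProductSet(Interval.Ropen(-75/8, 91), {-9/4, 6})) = ProductSet(Interval.Lopen(-75/8, -9/28), {6})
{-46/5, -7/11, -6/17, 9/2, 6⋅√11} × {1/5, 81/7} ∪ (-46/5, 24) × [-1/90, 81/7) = ((-46/5, 24) × [-1/90, 81/7)) ∪ ({-46/5, -7/11, -6/17, 9/2, 6⋅√11} × {1/5, 81/7})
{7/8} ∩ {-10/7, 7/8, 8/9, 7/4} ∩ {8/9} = ∅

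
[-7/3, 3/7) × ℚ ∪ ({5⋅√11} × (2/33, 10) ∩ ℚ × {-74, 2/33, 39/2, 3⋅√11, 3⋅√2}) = [-7/3, 3/7) × ℚ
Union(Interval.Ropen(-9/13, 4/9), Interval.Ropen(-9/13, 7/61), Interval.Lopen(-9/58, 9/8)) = Interval(-9/13, 9/8)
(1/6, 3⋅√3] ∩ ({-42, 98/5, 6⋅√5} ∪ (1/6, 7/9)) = (1/6, 7/9)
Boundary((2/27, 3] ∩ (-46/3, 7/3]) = {2/27, 7/3}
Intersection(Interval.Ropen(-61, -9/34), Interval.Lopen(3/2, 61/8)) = EmptySet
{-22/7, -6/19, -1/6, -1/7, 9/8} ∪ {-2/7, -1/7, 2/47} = {-22/7, -6/19, -2/7, -1/6, -1/7, 2/47, 9/8}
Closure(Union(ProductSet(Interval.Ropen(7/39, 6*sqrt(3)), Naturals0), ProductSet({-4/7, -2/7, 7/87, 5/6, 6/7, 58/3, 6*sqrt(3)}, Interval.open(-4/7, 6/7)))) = Union(ProductSet({-4/7, -2/7, 7/87, 5/6, 6/7, 58/3, 6*sqrt(3)}, Interval(-4/7, 6/7)), ProductSet(Interval(7/39, 6*sqrt(3)), Naturals0))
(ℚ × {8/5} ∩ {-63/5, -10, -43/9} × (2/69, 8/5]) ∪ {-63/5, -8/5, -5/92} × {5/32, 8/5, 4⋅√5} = ({-63/5, -10, -43/9} × {8/5}) ∪ ({-63/5, -8/5, -5/92} × {5/32, 8/5, 4⋅√5})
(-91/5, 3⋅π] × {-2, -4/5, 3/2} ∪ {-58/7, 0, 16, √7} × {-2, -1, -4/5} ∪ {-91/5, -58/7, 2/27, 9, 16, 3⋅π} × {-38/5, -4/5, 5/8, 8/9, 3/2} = ({-58/7, 0, 16, √7} × {-2, -1, -4/5}) ∪ ((-91/5, 3⋅π] × {-2, -4/5, 3/2}) ∪ ({-91/5, -58/7, 2/27, 9, 16, 3⋅π} × {-38/5, -4/5, 5/8, 8/9, 3/2})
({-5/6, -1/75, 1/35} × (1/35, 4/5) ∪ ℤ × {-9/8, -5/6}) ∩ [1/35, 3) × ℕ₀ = ∅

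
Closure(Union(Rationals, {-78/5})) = Reals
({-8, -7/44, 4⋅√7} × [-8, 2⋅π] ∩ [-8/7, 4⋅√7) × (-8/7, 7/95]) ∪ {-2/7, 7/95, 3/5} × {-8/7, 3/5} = ({-7/44} × (-8/7, 7/95]) ∪ ({-2/7, 7/95, 3/5} × {-8/7, 3/5})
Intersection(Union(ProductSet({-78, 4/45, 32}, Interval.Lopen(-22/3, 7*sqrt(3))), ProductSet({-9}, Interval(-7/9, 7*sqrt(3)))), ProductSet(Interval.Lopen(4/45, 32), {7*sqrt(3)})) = ProductSet({32}, {7*sqrt(3)})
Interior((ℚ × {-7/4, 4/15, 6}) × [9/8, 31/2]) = ∅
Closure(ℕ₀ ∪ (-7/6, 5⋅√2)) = [-7/6, 5⋅√2] ∪ ℕ₀ ∪ (ℕ₀ \ (-7/6, 5⋅√2))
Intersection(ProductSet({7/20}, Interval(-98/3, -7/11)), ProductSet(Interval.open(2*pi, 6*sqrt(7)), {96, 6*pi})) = EmptySet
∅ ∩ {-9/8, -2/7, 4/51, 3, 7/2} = ∅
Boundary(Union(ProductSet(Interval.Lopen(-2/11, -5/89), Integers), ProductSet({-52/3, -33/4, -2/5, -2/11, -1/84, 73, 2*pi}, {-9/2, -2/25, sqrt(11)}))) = Union(ProductSet({-52/3, -33/4, -2/5, -2/11, -1/84, 73, 2*pi}, {-9/2, -2/25, sqrt(11)}), ProductSet(Interval(-2/11, -5/89), Integers))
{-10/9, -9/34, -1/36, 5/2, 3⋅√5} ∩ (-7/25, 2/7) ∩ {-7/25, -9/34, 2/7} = {-9/34}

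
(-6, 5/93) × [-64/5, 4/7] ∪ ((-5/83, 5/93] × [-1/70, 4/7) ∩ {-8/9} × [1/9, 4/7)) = (-6, 5/93) × [-64/5, 4/7]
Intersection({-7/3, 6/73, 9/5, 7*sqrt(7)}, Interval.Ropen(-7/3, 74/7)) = {-7/3, 6/73, 9/5}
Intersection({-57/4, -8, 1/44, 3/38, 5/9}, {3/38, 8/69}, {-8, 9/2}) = EmptySet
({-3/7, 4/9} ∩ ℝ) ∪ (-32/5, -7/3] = (-32/5, -7/3] ∪ {-3/7, 4/9}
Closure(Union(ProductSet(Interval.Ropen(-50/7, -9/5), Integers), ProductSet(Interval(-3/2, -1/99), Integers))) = ProductSet(Union(Interval(-50/7, -9/5), Interval(-3/2, -1/99)), Integers)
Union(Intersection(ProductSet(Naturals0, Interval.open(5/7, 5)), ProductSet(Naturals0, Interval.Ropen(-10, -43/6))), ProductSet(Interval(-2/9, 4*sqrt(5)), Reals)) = ProductSet(Interval(-2/9, 4*sqrt(5)), Reals)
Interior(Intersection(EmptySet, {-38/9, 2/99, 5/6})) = EmptySet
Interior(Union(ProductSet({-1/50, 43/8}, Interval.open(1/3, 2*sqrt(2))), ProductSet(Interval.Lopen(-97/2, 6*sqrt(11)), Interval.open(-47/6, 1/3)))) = ProductSet(Interval.open(-97/2, 6*sqrt(11)), Interval.open(-47/6, 1/3))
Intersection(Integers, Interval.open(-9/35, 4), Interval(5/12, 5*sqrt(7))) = Range(1, 4, 1)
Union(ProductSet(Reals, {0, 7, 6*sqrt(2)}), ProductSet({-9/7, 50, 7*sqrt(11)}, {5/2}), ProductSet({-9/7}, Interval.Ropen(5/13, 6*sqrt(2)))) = Union(ProductSet({-9/7}, Interval.Ropen(5/13, 6*sqrt(2))), ProductSet({-9/7, 50, 7*sqrt(11)}, {5/2}), ProductSet(Reals, {0, 7, 6*sqrt(2)}))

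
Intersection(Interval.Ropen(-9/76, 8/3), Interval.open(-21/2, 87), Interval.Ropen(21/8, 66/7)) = Interval.Ropen(21/8, 8/3)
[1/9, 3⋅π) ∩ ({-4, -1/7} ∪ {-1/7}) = ∅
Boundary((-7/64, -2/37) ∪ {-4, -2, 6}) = {-4, -2, -7/64, -2/37, 6}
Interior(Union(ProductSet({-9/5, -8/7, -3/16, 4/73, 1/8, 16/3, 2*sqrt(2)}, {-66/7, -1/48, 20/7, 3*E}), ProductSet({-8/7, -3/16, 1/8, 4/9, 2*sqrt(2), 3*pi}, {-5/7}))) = EmptySet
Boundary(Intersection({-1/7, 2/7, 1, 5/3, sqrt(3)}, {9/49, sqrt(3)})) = {sqrt(3)}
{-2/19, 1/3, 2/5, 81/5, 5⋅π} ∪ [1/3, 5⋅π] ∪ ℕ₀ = {-2/19, 81/5} ∪ ℕ₀ ∪ [1/3, 5⋅π]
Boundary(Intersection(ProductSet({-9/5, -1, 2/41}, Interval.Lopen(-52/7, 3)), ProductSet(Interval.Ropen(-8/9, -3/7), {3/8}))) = EmptySet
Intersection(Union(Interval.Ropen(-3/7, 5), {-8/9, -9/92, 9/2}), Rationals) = Union({-8/9}, Intersection(Interval.Ropen(-3/7, 5), Rationals))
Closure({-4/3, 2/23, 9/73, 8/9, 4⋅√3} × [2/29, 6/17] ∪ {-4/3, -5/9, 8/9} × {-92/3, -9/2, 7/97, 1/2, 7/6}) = ({-4/3, -5/9, 8/9} × {-92/3, -9/2, 7/97, 1/2, 7/6}) ∪ ({-4/3, 2/23, 9/73, 8/9, 4⋅√3} × [2/29, 6/17])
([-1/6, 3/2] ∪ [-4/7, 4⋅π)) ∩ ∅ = ∅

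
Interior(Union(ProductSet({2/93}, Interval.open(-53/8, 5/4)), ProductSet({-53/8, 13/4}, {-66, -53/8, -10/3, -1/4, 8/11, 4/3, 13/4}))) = EmptySet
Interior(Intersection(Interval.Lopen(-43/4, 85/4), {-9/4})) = EmptySet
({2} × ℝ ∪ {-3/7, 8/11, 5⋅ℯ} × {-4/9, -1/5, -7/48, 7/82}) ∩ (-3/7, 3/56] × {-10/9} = ∅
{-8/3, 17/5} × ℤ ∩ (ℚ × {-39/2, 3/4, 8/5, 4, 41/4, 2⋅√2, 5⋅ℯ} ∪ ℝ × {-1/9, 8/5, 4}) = {-8/3, 17/5} × {4}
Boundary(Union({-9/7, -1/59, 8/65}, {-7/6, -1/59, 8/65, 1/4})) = {-9/7, -7/6, -1/59, 8/65, 1/4}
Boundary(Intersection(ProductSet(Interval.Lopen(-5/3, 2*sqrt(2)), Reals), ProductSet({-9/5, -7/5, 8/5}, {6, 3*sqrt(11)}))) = ProductSet({-7/5, 8/5}, {6, 3*sqrt(11)})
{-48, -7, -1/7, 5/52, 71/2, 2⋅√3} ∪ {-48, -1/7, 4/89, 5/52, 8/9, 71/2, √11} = {-48, -7, -1/7, 4/89, 5/52, 8/9, 71/2, √11, 2⋅√3}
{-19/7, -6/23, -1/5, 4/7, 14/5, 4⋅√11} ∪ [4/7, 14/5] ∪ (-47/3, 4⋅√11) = (-47/3, 4⋅√11]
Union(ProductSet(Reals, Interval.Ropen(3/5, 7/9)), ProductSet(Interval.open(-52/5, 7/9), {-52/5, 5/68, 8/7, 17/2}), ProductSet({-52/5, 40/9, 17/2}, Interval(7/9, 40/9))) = Union(ProductSet({-52/5, 40/9, 17/2}, Interval(7/9, 40/9)), ProductSet(Interval.open(-52/5, 7/9), {-52/5, 5/68, 8/7, 17/2}), ProductSet(Reals, Interval.Ropen(3/5, 7/9)))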